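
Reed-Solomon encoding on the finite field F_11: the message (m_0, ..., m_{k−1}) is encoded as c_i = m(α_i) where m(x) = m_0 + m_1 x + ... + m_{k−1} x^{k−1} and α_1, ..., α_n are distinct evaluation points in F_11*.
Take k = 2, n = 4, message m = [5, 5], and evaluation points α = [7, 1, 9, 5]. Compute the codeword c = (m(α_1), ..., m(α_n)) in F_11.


c = [7, 10, 6, 8]

Message polynomial: m(x) = 5 + 5·x (mod 11).
For each evaluation point α_i, compute m(α_i) mod 11:
  α_1 = 7: Horner steps 5 → 7, so m(7) = 7.
  α_2 = 1: Horner steps 5 → 10, so m(1) = 10.
  α_3 = 9: Horner steps 5 → 6, so m(9) = 6.
  α_4 = 5: Horner steps 5 → 8, so m(5) = 8.
Codeword c = [7, 10, 6, 8] ∈ F_11^4.


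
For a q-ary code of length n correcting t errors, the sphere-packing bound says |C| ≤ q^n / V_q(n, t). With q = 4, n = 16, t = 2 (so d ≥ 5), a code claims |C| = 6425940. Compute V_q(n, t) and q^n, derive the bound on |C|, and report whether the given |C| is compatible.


V_q(n, t) = 1129, q^n = 4294967296, Hamming bound = 3804222, |C| = 6425940 > bound (violated).

Step 1: Compute V_q(n, t) = Σ_{j=0}^2 C(n, j) (q−1)^j.
  j = 0: C(16,0)·(3)^0 = 1·1 = 1.
  j = 1: C(16,1)·(3)^1 = 16·3 = 48.
  j = 2: C(16,2)·(3)^2 = 120·9 = 1080.
  V_q(n, t) = 1 + 48 + 1080 = 1129.
Step 2: q^n = 4^16 = 4294967296.
Step 3: Hamming bound ⌊q^n / V_q(n,t)⌋ = ⌊4294967296/1129⌋ = 3804222.
Step 4: Compare |C| = 6425940 to 3804222: violated.
The claimed |C| lies above the Hamming bound, so no 4-ary code of length 16 with d ≥ 5 can have 6425940 codewords.


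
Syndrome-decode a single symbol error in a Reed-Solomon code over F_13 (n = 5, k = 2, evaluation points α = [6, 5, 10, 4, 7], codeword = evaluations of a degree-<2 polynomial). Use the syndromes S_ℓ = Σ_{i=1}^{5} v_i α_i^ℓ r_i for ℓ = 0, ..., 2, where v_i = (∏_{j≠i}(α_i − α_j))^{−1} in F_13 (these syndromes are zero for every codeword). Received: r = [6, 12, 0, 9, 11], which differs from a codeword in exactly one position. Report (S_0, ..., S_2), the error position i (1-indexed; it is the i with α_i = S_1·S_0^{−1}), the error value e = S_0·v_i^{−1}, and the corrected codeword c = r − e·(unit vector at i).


S = (8, 1, 5), error at position 2, error magnitude e = 11, c = [6, 1, 0, 9, 11].

Step 1: column multipliers v_i = (∏_{j≠i}(α_i − α_j))^{−1} mod 13.
  i = 1 (α = 6): (6−5)(6−10)(6−4)(6−7) = 1·(−4)·2·(−1) = 8 ≡ 8, so v_1 = 8^{−1} = 5 (mod 13).
  i = 2 (α = 5): (5−6)(5−10)(5−4)(5−7) = (−1)·(−5)·1·(−2) = −10 ≡ 3, so v_2 = 3^{−1} = 9 (mod 13).
  i = 3 (α = 10): (10−6)(10−5)(10−4)(10−7) = 4·5·6·3 = 360 ≡ 9, so v_3 = 9^{−1} = 3 (mod 13).
  i = 4 (α = 4): (4−6)(4−5)(4−10)(4−7) = (−2)·(−1)·(−6)·(−3) = 36 ≡ 10, so v_4 = 10^{−1} = 4 (mod 13).
  i = 5 (α = 7): (7−6)(7−5)(7−10)(7−4) = 1·2·(−3)·3 = −18 ≡ 8, so v_5 = 8^{−1} = 5 (mod 13).
  v = [5, 9, 3, 4, 5].
Step 2: syndromes of r = [6, 12, 0, 9, 11] (all sums mod 13).
  S_0 = Σ v_i r_i = 5·6 + 9·12 + 3·0 + 4·9 + 5·11 = 229 ≡ 8.
  S_1 = Σ v_i α_i r_i = 5·6·6 + 9·5·12 + 3·10·0 + 4·4·9 + 5·7·11 = 1249 ≡ 1.
  α_i^2 mod 13 = [10, 12, 9, 3, 10].
  S_2 = Σ v_i α_i^2 r_i = 5·10·6 + 9·12·12 + 3·9·0 + 4·3·9 + 5·10·11 = 2254 ≡ 5.
  S = (8, 1, 5) ≠ 0, so r is not a codeword (an error is present).
Step 3: locate the error. For a single error e at position i, S_ℓ = v_i·e·α_i^ℓ, so α_err = S_1/S_0.
  S_0^{−1} = 8^{−1} = 5 (mod 13), so α_err = 1·5 = 5 ≡ 5 = α_2. Error position i = 2.
  Consistency check: S_2/S_1 = 5·1 = 5 ≡ 5 = α_err ✓ (single-error assumption holds).
Step 4: error magnitude e = S_0/v_2 = S_0·∏_{j≠2}(α_2 − α_j) = 8·3 = 24 ≡ 11 (mod 13).
Step 5: correct position 2: c_2 = r_2 − e = 12 − 11 ≡ 1 (mod 13). Hence c = [6, 1, 0, 9, 11].
  Check: interpolating c through the α_i gives m(x) = 2 + 5·x (degree < 2) with m(α_i) = c_i for every i, so c is indeed a codeword.


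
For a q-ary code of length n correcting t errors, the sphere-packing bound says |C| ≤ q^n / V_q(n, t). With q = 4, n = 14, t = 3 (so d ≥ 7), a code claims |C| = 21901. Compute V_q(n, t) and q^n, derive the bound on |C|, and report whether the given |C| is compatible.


V_q(n, t) = 10690, q^n = 268435456, Hamming bound = 25110, |C| = 21901 ≤ bound (satisfied).

Step 1: Compute V_q(n, t) = Σ_{j=0}^3 C(n, j) (q−1)^j.
  j = 0: C(14,0)·(3)^0 = 1·1 = 1.
  j = 1: C(14,1)·(3)^1 = 14·3 = 42.
  j = 2: C(14,2)·(3)^2 = 91·9 = 819.
  j = 3: C(14,3)·(3)^3 = 364·27 = 9828.
  V_q(n, t) = 1 + 42 + 819 + 9828 = 10690.
Step 2: q^n = 4^14 = 268435456.
Step 3: Hamming bound ⌊q^n / V_q(n,t)⌋ = ⌊268435456/10690⌋ = 25110.
Step 4: Compare |C| = 21901 to 25110: satisfied.
The claimed |C| lies below the Hamming bound.


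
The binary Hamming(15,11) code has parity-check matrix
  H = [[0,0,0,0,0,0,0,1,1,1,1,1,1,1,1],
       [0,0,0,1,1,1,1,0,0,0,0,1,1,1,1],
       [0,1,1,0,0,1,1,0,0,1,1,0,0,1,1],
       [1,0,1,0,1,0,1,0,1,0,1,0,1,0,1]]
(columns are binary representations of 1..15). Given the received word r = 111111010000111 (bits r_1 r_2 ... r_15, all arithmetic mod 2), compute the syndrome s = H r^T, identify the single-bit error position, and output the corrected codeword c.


s = (0, 0, 1, 1)^T, error position = 3, corrected codeword c = 110111010000111

Compute s = H r^T mod 2 one row at a time:
  s_1 = 1 + 0 + 0 + 0 + 0 + 1 + 1 + 1 = 4 ≡ 0 (mod 2).
  s_2 = 1 + 1 + 1 + 0 + 0 + 1 + 1 + 1 = 6 ≡ 0 (mod 2).
  s_3 = 1 + 1 + 1 + 0 + 0 + 0 + 1 + 1 = 5 ≡ 1 (mod 2).
  s_4 = 1 + 1 + 1 + 0 + 0 + 0 + 1 + 1 = 5 ≡ 1 (mod 2).
s = (0, 0, 1, 1)^T — this equals column 3 of H (binary 0011), so error is at position 3.
Correct: flip bit 3 of r = 111111010000111 to get c = 110111010000111.


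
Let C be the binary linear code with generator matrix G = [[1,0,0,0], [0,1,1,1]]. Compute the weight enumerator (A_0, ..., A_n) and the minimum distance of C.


Weight distribution: A_0 = 1, A_1 = 1, A_3 = 1, A_4 = 1. Minimum distance d = 1.

Enumerate all 2^2 = 4 messages m ∈ F_2^2.
For each, compute codeword c = mG in F_2^4, then tally its weight.
  m = 00 → c = 0000, weight = 0.
  m = 10 → c = 1000, weight = 1.
  m = 01 → c = 0111, weight = 3.
  m = 11 → c = 1111, weight = 4.
Tally weights:
  weight 0: 1 codewords.
  weight 1: 1 codewords.
  weight 3: 1 codewords.
  weight 4: 1 codewords.
Minimum distance d = smallest w > 0 with A_w > 0 = 1.
Sanity: Σ A_w = 4 = 2^2 = 4 ✓.


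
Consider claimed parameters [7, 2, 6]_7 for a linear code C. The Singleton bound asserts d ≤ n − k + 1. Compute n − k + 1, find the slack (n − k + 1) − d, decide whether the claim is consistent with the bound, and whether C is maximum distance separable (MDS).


Singleton RHS = n − k + 1 = 6, slack = 0, bound satisfied, MDS.

Singleton bound: d ≤ n − k + 1.
Here n = 7, k = 2, so n − k + 1 = 6.
Given d = 6, check d ≤ 6: YES.
Slack = (n − k + 1) − d = 0.
The code is MDS (slack = 0).
Description: the claimed parameters are [7, 2, 6]_7; such a code would be MDS (meets Singleton bound).


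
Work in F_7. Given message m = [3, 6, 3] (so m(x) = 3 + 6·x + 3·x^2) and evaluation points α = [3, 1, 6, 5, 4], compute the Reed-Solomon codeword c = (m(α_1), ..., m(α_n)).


c = [6, 5, 0, 3, 5]

Message polynomial: m(x) = 3 + 6·x + 3·x^2 (mod 7).
For each evaluation point α_i, compute m(α_i) mod 7:
  α_1 = 3: Horner steps 3 → 1 → 6, so m(3) = 6.
  α_2 = 1: Horner steps 3 → 2 → 5, so m(1) = 5.
  α_3 = 6: Horner steps 3 → 3 → 0, so m(6) = 0.
  α_4 = 5: Horner steps 3 → 0 → 3, so m(5) = 3.
  α_5 = 4: Horner steps 3 → 4 → 5, so m(4) = 5.
Codeword c = [6, 5, 0, 3, 5] ∈ F_7^5.


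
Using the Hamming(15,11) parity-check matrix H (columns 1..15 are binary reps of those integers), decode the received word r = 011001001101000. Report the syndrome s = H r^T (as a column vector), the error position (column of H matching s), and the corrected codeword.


s = (1, 0, 0, 0)^T, error position = 8, corrected codeword c = 011001011101000

Compute s = H r^T mod 2 one row at a time:
  s_1 = 0 + 1 + 1 + 0 + 1 + 0 + 0 + 0 = 3 ≡ 1 (mod 2).
  s_2 = 0 + 0 + 1 + 0 + 1 + 0 + 0 + 0 = 2 ≡ 0 (mod 2).
  s_3 = 1 + 1 + 1 + 0 + 1 + 0 + 0 + 0 = 4 ≡ 0 (mod 2).
  s_4 = 0 + 1 + 0 + 0 + 1 + 0 + 0 + 0 = 2 ≡ 0 (mod 2).
s = (1, 0, 0, 0)^T — this equals column 8 of H (binary 1000), so error is at position 8.
Correct: flip bit 8 of r = 011001001101000 to get c = 011001011101000.


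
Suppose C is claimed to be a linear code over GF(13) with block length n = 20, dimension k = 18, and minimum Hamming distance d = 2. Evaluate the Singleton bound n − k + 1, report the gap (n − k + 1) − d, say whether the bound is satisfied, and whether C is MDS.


Singleton RHS = n − k + 1 = 3, slack = 1, bound satisfied, not MDS.

Singleton bound: d ≤ n − k + 1.
Here n = 20, k = 18, so n − k + 1 = 3.
Given d = 2, check d ≤ 3: YES.
Slack = (n − k + 1) − d = 1.
The code is NOT MDS (slack = 1 > 0).
Description: the claimed parameters are [20, 18, 2]_13; such a code would be non-MDS.


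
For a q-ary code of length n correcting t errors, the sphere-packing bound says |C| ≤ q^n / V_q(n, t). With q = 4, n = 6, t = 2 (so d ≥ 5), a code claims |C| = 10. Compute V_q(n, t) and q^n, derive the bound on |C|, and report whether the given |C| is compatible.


V_q(n, t) = 154, q^n = 4096, Hamming bound = 26, |C| = 10 ≤ bound (satisfied).

Step 1: Compute V_q(n, t) = Σ_{j=0}^2 C(n, j) (q−1)^j.
  j = 0: C(6,0)·(3)^0 = 1·1 = 1.
  j = 1: C(6,1)·(3)^1 = 6·3 = 18.
  j = 2: C(6,2)·(3)^2 = 15·9 = 135.
  V_q(n, t) = 1 + 18 + 135 = 154.
Step 2: q^n = 4^6 = 4096.
Step 3: Hamming bound ⌊q^n / V_q(n,t)⌋ = ⌊4096/154⌋ = 26.
Step 4: Compare |C| = 10 to 26: satisfied.
The claimed |C| lies below the Hamming bound.


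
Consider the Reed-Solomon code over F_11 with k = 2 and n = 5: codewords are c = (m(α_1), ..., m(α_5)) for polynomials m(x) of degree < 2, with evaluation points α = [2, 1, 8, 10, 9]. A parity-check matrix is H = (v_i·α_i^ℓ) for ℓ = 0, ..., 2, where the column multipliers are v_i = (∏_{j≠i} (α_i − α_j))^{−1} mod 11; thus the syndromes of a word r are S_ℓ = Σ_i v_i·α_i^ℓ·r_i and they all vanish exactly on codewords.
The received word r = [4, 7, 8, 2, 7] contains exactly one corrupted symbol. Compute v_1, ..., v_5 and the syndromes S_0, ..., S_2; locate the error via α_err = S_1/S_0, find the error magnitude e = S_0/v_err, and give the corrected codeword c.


S = (9, 4, 3), error at position 5, error magnitude e = 2, c = [4, 7, 8, 2, 5].

Step 1: column multipliers v_i = (∏_{j≠i}(α_i − α_j))^{−1} mod 11.
  i = 1 (α = 2): (2−1)(2−8)(2−10)(2−9) = 1·(−6)·(−8)·(−7) = −336 ≡ 5, so v_1 = 5^{−1} = 9 (mod 11).
  i = 2 (α = 1): (1−2)(1−8)(1−10)(1−9) = (−1)·(−7)·(−9)·(−8) = 504 ≡ 9, so v_2 = 9^{−1} = 5 (mod 11).
  i = 3 (α = 8): (8−2)(8−1)(8−10)(8−9) = 6·7·(−2)·(−1) = 84 ≡ 7, so v_3 = 7^{−1} = 8 (mod 11).
  i = 4 (α = 10): (10−2)(10−1)(10−8)(10−9) = 8·9·2·1 = 144 ≡ 1, so v_4 = 1^{−1} = 1 (mod 11).
  i = 5 (α = 9): (9−2)(9−1)(9−8)(9−10) = 7·8·1·(−1) = −56 ≡ 10, so v_5 = 10^{−1} = 10 (mod 11).
  v = [9, 5, 8, 1, 10].
Step 2: syndromes of r = [4, 7, 8, 2, 7] (all sums mod 11).
  S_0 = Σ v_i r_i = 9·4 + 5·7 + 8·8 + 1·2 + 10·7 = 207 ≡ 9.
  S_1 = Σ v_i α_i r_i = 9·2·4 + 5·1·7 + 8·8·8 + 1·10·2 + 10·9·7 = 1269 ≡ 4.
  α_i^2 mod 11 = [4, 1, 9, 1, 4].
  S_2 = Σ v_i α_i^2 r_i = 9·4·4 + 5·1·7 + 8·9·8 + 1·1·2 + 10·4·7 = 1037 ≡ 3.
  S = (9, 4, 3) ≠ 0, so r is not a codeword (an error is present).
Step 3: locate the error. For a single error e at position i, S_ℓ = v_i·e·α_i^ℓ, so α_err = S_1/S_0.
  S_0^{−1} = 9^{−1} = 5 (mod 11), so α_err = 4·5 = 20 ≡ 9 = α_5. Error position i = 5.
  Consistency check: S_2/S_1 = 3·3 = 9 ≡ 9 = α_err ✓ (single-error assumption holds).
Step 4: error magnitude e = S_0/v_5 = S_0·∏_{j≠5}(α_5 − α_j) = 9·10 = 90 ≡ 2 (mod 11).
Step 5: correct position 5: c_5 = r_5 − e = 7 − 2 ≡ 5 (mod 11). Hence c = [4, 7, 8, 2, 5].
  Check: interpolating c through the α_i gives m(x) = 10 + 8·x (degree < 2) with m(α_i) = c_i for every i, so c is indeed a codeword.


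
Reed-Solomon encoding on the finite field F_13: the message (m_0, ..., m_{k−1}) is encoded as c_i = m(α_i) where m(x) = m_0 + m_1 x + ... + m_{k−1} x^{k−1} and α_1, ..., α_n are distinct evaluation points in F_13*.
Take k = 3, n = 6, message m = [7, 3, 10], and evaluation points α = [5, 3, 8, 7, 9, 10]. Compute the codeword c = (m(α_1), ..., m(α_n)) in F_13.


c = [12, 2, 8, 11, 12, 10]

Message polynomial: m(x) = 7 + 3·x + 10·x^2 (mod 13).
For each evaluation point α_i, compute m(α_i) mod 13:
  α_1 = 5: Horner steps 10 → 1 → 12, so m(5) = 12.
  α_2 = 3: Horner steps 10 → 7 → 2, so m(3) = 2.
  α_3 = 8: Horner steps 10 → 5 → 8, so m(8) = 8.
  α_4 = 7: Horner steps 10 → 8 → 11, so m(7) = 11.
  α_5 = 9: Horner steps 10 → 2 → 12, so m(9) = 12.
  α_6 = 10: Horner steps 10 → 12 → 10, so m(10) = 10.
Codeword c = [12, 2, 8, 11, 12, 10] ∈ F_13^6.


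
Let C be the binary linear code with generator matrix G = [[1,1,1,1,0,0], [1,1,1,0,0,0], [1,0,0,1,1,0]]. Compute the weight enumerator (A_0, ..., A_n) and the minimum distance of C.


Weight distribution: A_0 = 1, A_1 = 1, A_2 = 1, A_3 = 3, A_4 = 2. Minimum distance d = 1.

Enumerate all 2^3 = 8 messages m ∈ F_2^3.
For each, compute codeword c = mG in F_2^6, then tally its weight.
  m = 000 → c = 000000, weight = 0.
  m = 100 → c = 111100, weight = 4.
  m = 010 → c = 111000, weight = 3.
  m = 110 → c = 000100, weight = 1.
  m = 001 → c = 100110, weight = 3.
  m = 101 → c = 011010, weight = 3.
  m = 011 → c = 011110, weight = 4.
  m = 111 → c = 100010, weight = 2.
Tally weights:
  weight 0: 1 codewords.
  weight 1: 1 codewords.
  weight 2: 1 codewords.
  weight 3: 3 codewords.
  weight 4: 2 codewords.
Minimum distance d = smallest w > 0 with A_w > 0 = 1.
Sanity: Σ A_w = 8 = 2^3 = 8 ✓.


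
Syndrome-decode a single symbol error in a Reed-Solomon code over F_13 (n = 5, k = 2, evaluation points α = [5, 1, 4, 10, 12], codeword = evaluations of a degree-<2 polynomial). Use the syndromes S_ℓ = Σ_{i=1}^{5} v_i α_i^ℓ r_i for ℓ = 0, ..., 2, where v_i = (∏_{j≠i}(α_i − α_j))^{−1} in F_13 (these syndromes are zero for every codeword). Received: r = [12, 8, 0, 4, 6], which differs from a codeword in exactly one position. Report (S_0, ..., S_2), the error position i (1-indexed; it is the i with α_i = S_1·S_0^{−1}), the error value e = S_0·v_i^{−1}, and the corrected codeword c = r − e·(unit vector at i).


S = (11, 5, 7), error at position 3, error magnitude e = 2, c = [12, 8, 11, 4, 6].

Step 1: column multipliers v_i = (∏_{j≠i}(α_i − α_j))^{−1} mod 13.
  i = 1 (α = 5): (5−1)(5−4)(5−10)(5−12) = 4·1·(−5)·(−7) = 140 ≡ 10, so v_1 = 10^{−1} = 4 (mod 13).
  i = 2 (α = 1): (1−5)(1−4)(1−10)(1−12) = (−4)·(−3)·(−9)·(−11) = 1188 ≡ 5, so v_2 = 5^{−1} = 8 (mod 13).
  i = 3 (α = 4): (4−5)(4−1)(4−10)(4−12) = (−1)·3·(−6)·(−8) = −144 ≡ 12, so v_3 = 12^{−1} = 12 (mod 13).
  i = 4 (α = 10): (10−5)(10−1)(10−4)(10−12) = 5·9·6·(−2) = −540 ≡ 6, so v_4 = 6^{−1} = 11 (mod 13).
  i = 5 (α = 12): (12−5)(12−1)(12−4)(12−10) = 7·11·8·2 = 1232 ≡ 10, so v_5 = 10^{−1} = 4 (mod 13).
  v = [4, 8, 12, 11, 4].
Step 2: syndromes of r = [12, 8, 0, 4, 6] (all sums mod 13).
  S_0 = Σ v_i r_i = 4·12 + 8·8 + 12·0 + 11·4 + 4·6 = 180 ≡ 11.
  S_1 = Σ v_i α_i r_i = 4·5·12 + 8·1·8 + 12·4·0 + 11·10·4 + 4·12·6 = 1032 ≡ 5.
  α_i^2 mod 13 = [12, 1, 3, 9, 1].
  S_2 = Σ v_i α_i^2 r_i = 4·12·12 + 8·1·8 + 12·3·0 + 11·9·4 + 4·1·6 = 1060 ≡ 7.
  S = (11, 5, 7) ≠ 0, so r is not a codeword (an error is present).
Step 3: locate the error. For a single error e at position i, S_ℓ = v_i·e·α_i^ℓ, so α_err = S_1/S_0.
  S_0^{−1} = 11^{−1} = 6 (mod 13), so α_err = 5·6 = 30 ≡ 4 = α_3. Error position i = 3.
  Consistency check: S_2/S_1 = 7·8 = 56 ≡ 4 = α_err ✓ (single-error assumption holds).
Step 4: error magnitude e = S_0/v_3 = S_0·∏_{j≠3}(α_3 − α_j) = 11·12 = 132 ≡ 2 (mod 13).
Step 5: correct position 3: c_3 = r_3 − e = 0 − 2 ≡ 11 (mod 13). Hence c = [12, 8, 11, 4, 6].
  Check: interpolating c through the α_i gives m(x) = 7 + 1·x (degree < 2) with m(α_i) = c_i for every i, so c is indeed a codeword.


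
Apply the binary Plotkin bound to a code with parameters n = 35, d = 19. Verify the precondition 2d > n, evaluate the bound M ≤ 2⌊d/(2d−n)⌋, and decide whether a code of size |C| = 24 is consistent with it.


Plotkin bound M ≤ 12; given |C| = 24 > bound (violated).

Check applicability: 2d = 38, n = 35.
2d − n = 3 > 0, so Plotkin applies.
Compute d/(2d−n) = 19/3 ≈ 6.3333.
⌊d/(2d−n)⌋ = 6.
Plotkin bound: M ≤ 2·6 = 12.
Given |C| = 24, check: VIOLATED.
This |C| is above the Plotkin bound, so no binary code with n = 35, d = 19 and 24 codewords exists.


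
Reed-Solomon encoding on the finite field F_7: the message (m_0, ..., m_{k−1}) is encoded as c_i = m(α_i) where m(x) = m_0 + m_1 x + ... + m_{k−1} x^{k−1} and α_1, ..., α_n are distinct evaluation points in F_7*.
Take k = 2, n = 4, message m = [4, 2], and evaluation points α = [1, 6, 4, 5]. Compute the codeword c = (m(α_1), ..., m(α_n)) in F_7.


c = [6, 2, 5, 0]

Message polynomial: m(x) = 4 + 2·x (mod 7).
For each evaluation point α_i, compute m(α_i) mod 7:
  α_1 = 1: Horner steps 2 → 6, so m(1) = 6.
  α_2 = 6: Horner steps 2 → 2, so m(6) = 2.
  α_3 = 4: Horner steps 2 → 5, so m(4) = 5.
  α_4 = 5: Horner steps 2 → 0, so m(5) = 0.
Codeword c = [6, 2, 5, 0] ∈ F_7^4.


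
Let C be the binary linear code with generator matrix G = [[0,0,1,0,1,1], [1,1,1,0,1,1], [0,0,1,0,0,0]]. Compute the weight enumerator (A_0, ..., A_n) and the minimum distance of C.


Weight distribution: A_0 = 1, A_1 = 1, A_2 = 2, A_3 = 2, A_4 = 1, A_5 = 1. Minimum distance d = 1.

Enumerate all 2^3 = 8 messages m ∈ F_2^3.
For each, compute codeword c = mG in F_2^6, then tally its weight.
  m = 000 → c = 000000, weight = 0.
  m = 100 → c = 001011, weight = 3.
  m = 010 → c = 111011, weight = 5.
  m = 110 → c = 110000, weight = 2.
  m = 001 → c = 001000, weight = 1.
  m = 101 → c = 000011, weight = 2.
  m = 011 → c = 110011, weight = 4.
  m = 111 → c = 111000, weight = 3.
Tally weights:
  weight 0: 1 codewords.
  weight 1: 1 codewords.
  weight 2: 2 codewords.
  weight 3: 2 codewords.
  weight 4: 1 codewords.
  weight 5: 1 codewords.
Minimum distance d = smallest w > 0 with A_w > 0 = 1.
Sanity: Σ A_w = 8 = 2^3 = 8 ✓.


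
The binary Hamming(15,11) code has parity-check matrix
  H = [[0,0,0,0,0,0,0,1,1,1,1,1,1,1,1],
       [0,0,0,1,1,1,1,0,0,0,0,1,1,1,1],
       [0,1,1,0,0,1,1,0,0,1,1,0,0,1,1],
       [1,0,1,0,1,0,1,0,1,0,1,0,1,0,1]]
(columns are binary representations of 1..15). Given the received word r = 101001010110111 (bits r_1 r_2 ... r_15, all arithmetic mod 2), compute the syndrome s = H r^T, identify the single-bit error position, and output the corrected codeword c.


s = (0, 0, 0, 1)^T, error position = 1, corrected codeword c = 001001010110111

Compute s = H r^T mod 2 one row at a time:
  s_1 = 1 + 0 + 1 + 1 + 0 + 1 + 1 + 1 = 6 ≡ 0 (mod 2).
  s_2 = 0 + 0 + 1 + 0 + 0 + 1 + 1 + 1 = 4 ≡ 0 (mod 2).
  s_3 = 0 + 1 + 1 + 0 + 1 + 1 + 1 + 1 = 6 ≡ 0 (mod 2).
  s_4 = 1 + 1 + 0 + 0 + 0 + 1 + 1 + 1 = 5 ≡ 1 (mod 2).
s = (0, 0, 0, 1)^T — this equals column 1 of H (binary 0001), so error is at position 1.
Correct: flip bit 1 of r = 101001010110111 to get c = 001001010110111.


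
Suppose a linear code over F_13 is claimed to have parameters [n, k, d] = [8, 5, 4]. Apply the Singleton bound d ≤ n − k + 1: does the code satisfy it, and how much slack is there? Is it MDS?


Singleton RHS = n − k + 1 = 4, slack = 0, bound satisfied, MDS.

Singleton bound: d ≤ n − k + 1.
Here n = 8, k = 5, so n − k + 1 = 4.
Given d = 4, check d ≤ 4: YES.
Slack = (n − k + 1) − d = 0.
The code is MDS (slack = 0).
Description: the claimed parameters are [8, 5, 4]_13; such a code would be MDS (meets Singleton bound).


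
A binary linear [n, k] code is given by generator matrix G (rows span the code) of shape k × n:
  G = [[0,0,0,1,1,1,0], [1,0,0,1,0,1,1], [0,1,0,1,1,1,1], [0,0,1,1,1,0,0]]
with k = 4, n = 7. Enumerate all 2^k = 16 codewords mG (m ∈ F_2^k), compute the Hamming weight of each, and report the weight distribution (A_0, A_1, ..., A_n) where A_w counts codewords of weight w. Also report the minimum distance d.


Weight distribution: A_0 = 1, A_2 = 2, A_3 = 4, A_4 = 5, A_5 = 4. Minimum distance d = 2.

Enumerate all 2^4 = 16 messages m ∈ F_2^4.
For each, compute codeword c = mG in F_2^7, then tally its weight.
  m = 0000 → c = 0000000, weight = 0.
  m = 1000 → c = 0001110, weight = 3.
  m = 0100 → c = 1001011, weight = 4.
  m = 1100 → c = 1000101, weight = 3.
  m = 0010 → c = 0101111, weight = 5.
  m = 1010 → c = 0100001, weight = 2.
  m = 0110 → c = 1100100, weight = 3.
  m = 1110 → c = 1101010, weight = 4.
  m = 0001 → c = 0011100, weight = 3.
  m = 1001 → c = 0010010, weight = 2.
  m = 0101 → c = 1010111, weight = 5.
  m = 1101 → c = 1011001, weight = 4.
  m = 0011 → c = 0110011, weight = 4.
  m = 1011 → c = 0111101, weight = 5.
  m = 0111 → c = 1111000, weight = 4.
  m = 1111 → c = 1110110, weight = 5.
Tally weights:
  weight 0: 1 codewords.
  weight 2: 2 codewords.
  weight 3: 4 codewords.
  weight 4: 5 codewords.
  weight 5: 4 codewords.
Minimum distance d = smallest w > 0 with A_w > 0 = 2.
Sanity: Σ A_w = 16 = 2^4 = 16 ✓.


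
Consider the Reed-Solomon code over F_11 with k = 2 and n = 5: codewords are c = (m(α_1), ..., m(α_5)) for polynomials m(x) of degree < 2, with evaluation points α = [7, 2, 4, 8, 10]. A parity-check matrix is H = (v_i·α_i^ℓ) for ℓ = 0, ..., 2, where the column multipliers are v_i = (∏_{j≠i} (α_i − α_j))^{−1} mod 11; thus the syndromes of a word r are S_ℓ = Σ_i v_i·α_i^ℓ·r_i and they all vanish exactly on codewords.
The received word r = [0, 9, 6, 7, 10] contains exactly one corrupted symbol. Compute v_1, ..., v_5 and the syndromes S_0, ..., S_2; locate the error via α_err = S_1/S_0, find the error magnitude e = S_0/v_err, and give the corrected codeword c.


S = (6, 2, 8), error at position 3, error magnitude e = 5, c = [0, 9, 1, 7, 10].

Step 1: column multipliers v_i = (∏_{j≠i}(α_i − α_j))^{−1} mod 11.
  i = 1 (α = 7): (7−2)(7−4)(7−8)(7−10) = 5·3·(−1)·(−3) = 45 ≡ 1, so v_1 = 1^{−1} = 1 (mod 11).
  i = 2 (α = 2): (2−7)(2−4)(2−8)(2−10) = (−5)·(−2)·(−6)·(−8) = 480 ≡ 7, so v_2 = 7^{−1} = 8 (mod 11).
  i = 3 (α = 4): (4−7)(4−2)(4−8)(4−10) = (−3)·2·(−4)·(−6) = −144 ≡ 10, so v_3 = 10^{−1} = 10 (mod 11).
  i = 4 (α = 8): (8−7)(8−2)(8−4)(8−10) = 1·6·4·(−2) = −48 ≡ 7, so v_4 = 7^{−1} = 8 (mod 11).
  i = 5 (α = 10): (10−7)(10−2)(10−4)(10−8) = 3·8·6·2 = 288 ≡ 2, so v_5 = 2^{−1} = 6 (mod 11).
  v = [1, 8, 10, 8, 6].
Step 2: syndromes of r = [0, 9, 6, 7, 10] (all sums mod 11).
  S_0 = Σ v_i r_i = 1·0 + 8·9 + 10·6 + 8·7 + 6·10 = 248 ≡ 6.
  S_1 = Σ v_i α_i r_i = 1·7·0 + 8·2·9 + 10·4·6 + 8·8·7 + 6·10·10 = 1432 ≡ 2.
  α_i^2 mod 11 = [5, 4, 5, 9, 1].
  S_2 = Σ v_i α_i^2 r_i = 1·5·0 + 8·4·9 + 10·5·6 + 8·9·7 + 6·1·10 = 1152 ≡ 8.
  S = (6, 2, 8) ≠ 0, so r is not a codeword (an error is present).
Step 3: locate the error. For a single error e at position i, S_ℓ = v_i·e·α_i^ℓ, so α_err = S_1/S_0.
  S_0^{−1} = 6^{−1} = 2 (mod 11), so α_err = 2·2 = 4 ≡ 4 = α_3. Error position i = 3.
  Consistency check: S_2/S_1 = 8·6 = 48 ≡ 4 = α_err ✓ (single-error assumption holds).
Step 4: error magnitude e = S_0/v_3 = S_0·∏_{j≠3}(α_3 − α_j) = 6·10 = 60 ≡ 5 (mod 11).
Step 5: correct position 3: c_3 = r_3 − e = 6 − 5 ≡ 1 (mod 11). Hence c = [0, 9, 1, 7, 10].
  Check: interpolating c through the α_i gives m(x) = 6 + 7·x (degree < 2) with m(α_i) = c_i for every i, so c is indeed a codeword.


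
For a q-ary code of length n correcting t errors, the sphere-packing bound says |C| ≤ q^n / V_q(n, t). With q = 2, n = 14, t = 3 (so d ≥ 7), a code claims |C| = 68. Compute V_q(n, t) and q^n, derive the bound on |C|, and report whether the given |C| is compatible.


V_q(n, t) = 470, q^n = 16384, Hamming bound = 34, |C| = 68 > bound (violated).

Step 1: Compute V_q(n, t) = Σ_{j=0}^3 C(n, j) (q−1)^j.
  j = 0: C(14,0)·(1)^0 = 1·1 = 1.
  j = 1: C(14,1)·(1)^1 = 14·1 = 14.
  j = 2: C(14,2)·(1)^2 = 91·1 = 91.
  j = 3: C(14,3)·(1)^3 = 364·1 = 364.
  V_q(n, t) = 1 + 14 + 91 + 364 = 470.
Step 2: q^n = 2^14 = 16384.
Step 3: Hamming bound ⌊q^n / V_q(n,t)⌋ = ⌊16384/470⌋ = 34.
Step 4: Compare |C| = 68 to 34: violated.
The claimed |C| lies above the Hamming bound, so no 2-ary code of length 14 with d ≥ 7 can have 68 codewords.


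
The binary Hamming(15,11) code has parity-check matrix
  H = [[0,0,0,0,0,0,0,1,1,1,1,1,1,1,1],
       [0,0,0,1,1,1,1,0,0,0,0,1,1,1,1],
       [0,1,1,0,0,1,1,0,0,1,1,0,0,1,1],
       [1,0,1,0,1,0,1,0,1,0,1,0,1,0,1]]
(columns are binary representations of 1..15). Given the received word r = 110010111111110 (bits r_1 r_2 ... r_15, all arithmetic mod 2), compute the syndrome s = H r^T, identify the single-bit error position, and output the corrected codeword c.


s = (1, 1, 1, 0)^T, error position = 14, corrected codeword c = 110010111111100

Compute s = H r^T mod 2 one row at a time:
  s_1 = 1 + 1 + 1 + 1 + 1 + 1 + 1 + 0 = 7 ≡ 1 (mod 2).
  s_2 = 0 + 1 + 0 + 1 + 1 + 1 + 1 + 0 = 5 ≡ 1 (mod 2).
  s_3 = 1 + 0 + 0 + 1 + 1 + 1 + 1 + 0 = 5 ≡ 1 (mod 2).
  s_4 = 1 + 0 + 1 + 1 + 1 + 1 + 1 + 0 = 6 ≡ 0 (mod 2).
s = (1, 1, 1, 0)^T — this equals column 14 of H (binary 1110), so error is at position 14.
Correct: flip bit 14 of r = 110010111111110 to get c = 110010111111100.


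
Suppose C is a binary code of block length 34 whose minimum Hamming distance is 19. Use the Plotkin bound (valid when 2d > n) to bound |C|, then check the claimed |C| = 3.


Plotkin bound M ≤ 8; given |C| = 3 ≤ bound (satisfied).

Check applicability: 2d = 38, n = 34.
2d − n = 4 > 0, so Plotkin applies.
Compute d/(2d−n) = 19/4 ≈ 4.7500.
⌊d/(2d−n)⌋ = 4.
Plotkin bound: M ≤ 2·4 = 8.
Given |C| = 3, check: satisfied.
This |C| is below the Plotkin bound.


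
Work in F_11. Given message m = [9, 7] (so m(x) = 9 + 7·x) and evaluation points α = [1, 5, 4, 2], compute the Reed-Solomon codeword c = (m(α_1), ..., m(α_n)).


c = [5, 0, 4, 1]

Message polynomial: m(x) = 9 + 7·x (mod 11).
For each evaluation point α_i, compute m(α_i) mod 11:
  α_1 = 1: Horner steps 7 → 5, so m(1) = 5.
  α_2 = 5: Horner steps 7 → 0, so m(5) = 0.
  α_3 = 4: Horner steps 7 → 4, so m(4) = 4.
  α_4 = 2: Horner steps 7 → 1, so m(2) = 1.
Codeword c = [5, 0, 4, 1] ∈ F_11^4.


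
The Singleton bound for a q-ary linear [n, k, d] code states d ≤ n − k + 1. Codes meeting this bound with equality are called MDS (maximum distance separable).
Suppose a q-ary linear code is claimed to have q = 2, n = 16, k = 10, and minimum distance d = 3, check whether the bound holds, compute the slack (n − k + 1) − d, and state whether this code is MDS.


Singleton RHS = n − k + 1 = 7, slack = 4, bound satisfied, not MDS.

Singleton bound: d ≤ n − k + 1.
Here n = 16, k = 10, so n − k + 1 = 7.
Given d = 3, check d ≤ 7: YES.
Slack = (n − k + 1) − d = 4.
The code is NOT MDS (slack = 4 > 0).
Description: the claimed parameters are [16, 10, 3]_2; such a code would be non-MDS.


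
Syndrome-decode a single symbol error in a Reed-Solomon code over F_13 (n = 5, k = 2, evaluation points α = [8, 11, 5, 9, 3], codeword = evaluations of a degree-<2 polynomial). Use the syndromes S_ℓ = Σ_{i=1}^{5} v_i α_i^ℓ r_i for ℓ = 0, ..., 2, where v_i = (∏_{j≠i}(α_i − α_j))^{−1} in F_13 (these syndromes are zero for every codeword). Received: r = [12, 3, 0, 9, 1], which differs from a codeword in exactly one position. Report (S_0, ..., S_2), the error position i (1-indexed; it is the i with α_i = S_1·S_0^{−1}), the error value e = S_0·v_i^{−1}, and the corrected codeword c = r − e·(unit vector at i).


S = (8, 1, 5), error at position 3, error magnitude e = 5, c = [12, 3, 8, 9, 1].

Step 1: column multipliers v_i = (∏_{j≠i}(α_i − α_j))^{−1} mod 13.
  i = 1 (α = 8): (8−11)(8−5)(8−9)(8−3) = (−3)·3·(−1)·5 = 45 ≡ 6, so v_1 = 6^{−1} = 11 (mod 13).
  i = 2 (α = 11): (11−8)(11−5)(11−9)(11−3) = 3·6·2·8 = 288 ≡ 2, so v_2 = 2^{−1} = 7 (mod 13).
  i = 3 (α = 5): (5−8)(5−11)(5−9)(5−3) = (−3)·(−6)·(−4)·2 = −144 ≡ 12, so v_3 = 12^{−1} = 12 (mod 13).
  i = 4 (α = 9): (9−8)(9−11)(9−5)(9−3) = 1·(−2)·4·6 = −48 ≡ 4, so v_4 = 4^{−1} = 10 (mod 13).
  i = 5 (α = 3): (3−8)(3−11)(3−5)(3−9) = (−5)·(−8)·(−2)·(−6) = 480 ≡ 12, so v_5 = 12^{−1} = 12 (mod 13).
  v = [11, 7, 12, 10, 12].
Step 2: syndromes of r = [12, 3, 0, 9, 1] (all sums mod 13).
  S_0 = Σ v_i r_i = 11·12 + 7·3 + 12·0 + 10·9 + 12·1 = 255 ≡ 8.
  S_1 = Σ v_i α_i r_i = 11·8·12 + 7·11·3 + 12·5·0 + 10·9·9 + 12·3·1 = 2133 ≡ 1.
  α_i^2 mod 13 = [12, 4, 12, 3, 9].
  S_2 = Σ v_i α_i^2 r_i = 11·12·12 + 7·4·3 + 12·12·0 + 10·3·9 + 12·9·1 = 2046 ≡ 5.
  S = (8, 1, 5) ≠ 0, so r is not a codeword (an error is present).
Step 3: locate the error. For a single error e at position i, S_ℓ = v_i·e·α_i^ℓ, so α_err = S_1/S_0.
  S_0^{−1} = 8^{−1} = 5 (mod 13), so α_err = 1·5 = 5 ≡ 5 = α_3. Error position i = 3.
  Consistency check: S_2/S_1 = 5·1 = 5 ≡ 5 = α_err ✓ (single-error assumption holds).
Step 4: error magnitude e = S_0/v_3 = S_0·∏_{j≠3}(α_3 − α_j) = 8·12 = 96 ≡ 5 (mod 13).
Step 5: correct position 3: c_3 = r_3 − e = 0 − 5 ≡ 8 (mod 13). Hence c = [12, 3, 8, 9, 1].
  Check: interpolating c through the α_i gives m(x) = 10 + 10·x (degree < 2) with m(α_i) = c_i for every i, so c is indeed a codeword.


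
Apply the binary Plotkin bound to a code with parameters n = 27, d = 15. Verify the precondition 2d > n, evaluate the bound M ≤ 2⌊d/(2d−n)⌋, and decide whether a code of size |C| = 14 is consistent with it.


Plotkin bound M ≤ 10; given |C| = 14 > bound (violated).

Check applicability: 2d = 30, n = 27.
2d − n = 3 > 0, so Plotkin applies.
Compute d/(2d−n) = 15/3 ≈ 5.0000.
⌊d/(2d−n)⌋ = 5.
Plotkin bound: M ≤ 2·5 = 10.
Given |C| = 14, check: VIOLATED.
This |C| is above the Plotkin bound, so no binary code with n = 27, d = 15 and 14 codewords exists.


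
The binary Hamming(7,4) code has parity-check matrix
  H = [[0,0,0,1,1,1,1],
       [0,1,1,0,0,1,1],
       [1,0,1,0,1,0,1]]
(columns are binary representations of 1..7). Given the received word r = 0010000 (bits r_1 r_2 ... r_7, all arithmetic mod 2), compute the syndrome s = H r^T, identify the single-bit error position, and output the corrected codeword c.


s = (0, 1, 1)^T, error position = 3, corrected codeword c = 0000000

Compute s = H r^T mod 2 one row at a time:
  s_1 = 0 + 0 + 0 + 0 = 0 ≡ 0 (mod 2).
  s_2 = 0 + 1 + 0 + 0 = 1 ≡ 1 (mod 2).
  s_3 = 0 + 1 + 0 + 0 = 1 ≡ 1 (mod 2).
s = (0, 1, 1)^T — this equals column 3 of H (binary 011), so error is at position 3.
Correct: flip bit 3 of r = 0010000 to get c = 0000000.


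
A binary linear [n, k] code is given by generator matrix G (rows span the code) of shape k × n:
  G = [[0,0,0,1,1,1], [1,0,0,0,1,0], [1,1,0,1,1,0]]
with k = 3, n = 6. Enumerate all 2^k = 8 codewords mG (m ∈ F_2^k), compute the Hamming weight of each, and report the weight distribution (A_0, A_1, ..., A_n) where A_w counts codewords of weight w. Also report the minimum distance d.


Weight distribution: A_0 = 1, A_2 = 2, A_3 = 4, A_4 = 1. Minimum distance d = 2.

Enumerate all 2^3 = 8 messages m ∈ F_2^3.
For each, compute codeword c = mG in F_2^6, then tally its weight.
  m = 000 → c = 000000, weight = 0.
  m = 100 → c = 000111, weight = 3.
  m = 010 → c = 100010, weight = 2.
  m = 110 → c = 100101, weight = 3.
  m = 001 → c = 110110, weight = 4.
  m = 101 → c = 110001, weight = 3.
  m = 011 → c = 010100, weight = 2.
  m = 111 → c = 010011, weight = 3.
Tally weights:
  weight 0: 1 codewords.
  weight 2: 2 codewords.
  weight 3: 4 codewords.
  weight 4: 1 codewords.
Minimum distance d = smallest w > 0 with A_w > 0 = 2.
Sanity: Σ A_w = 8 = 2^3 = 8 ✓.


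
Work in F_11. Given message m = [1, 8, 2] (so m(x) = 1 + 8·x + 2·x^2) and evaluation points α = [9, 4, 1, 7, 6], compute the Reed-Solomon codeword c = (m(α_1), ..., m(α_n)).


c = [4, 10, 0, 1, 0]

Message polynomial: m(x) = 1 + 8·x + 2·x^2 (mod 11).
For each evaluation point α_i, compute m(α_i) mod 11:
  α_1 = 9: Horner steps 2 → 4 → 4, so m(9) = 4.
  α_2 = 4: Horner steps 2 → 5 → 10, so m(4) = 10.
  α_3 = 1: Horner steps 2 → 10 → 0, so m(1) = 0.
  α_4 = 7: Horner steps 2 → 0 → 1, so m(7) = 1.
  α_5 = 6: Horner steps 2 → 9 → 0, so m(6) = 0.
Codeword c = [4, 10, 0, 1, 0] ∈ F_11^5.


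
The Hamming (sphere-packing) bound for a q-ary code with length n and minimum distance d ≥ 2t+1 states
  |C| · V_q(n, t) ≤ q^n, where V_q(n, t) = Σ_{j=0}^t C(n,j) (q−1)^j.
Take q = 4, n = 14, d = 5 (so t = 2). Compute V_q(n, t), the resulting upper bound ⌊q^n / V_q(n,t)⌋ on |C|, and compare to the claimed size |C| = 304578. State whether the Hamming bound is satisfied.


V_q(n, t) = 862, q^n = 268435456, Hamming bound = 311410, |C| = 304578 ≤ bound (satisfied).

Step 1: Compute V_q(n, t) = Σ_{j=0}^2 C(n, j) (q−1)^j.
  j = 0: C(14,0)·(3)^0 = 1·1 = 1.
  j = 1: C(14,1)·(3)^1 = 14·3 = 42.
  j = 2: C(14,2)·(3)^2 = 91·9 = 819.
  V_q(n, t) = 1 + 42 + 819 = 862.
Step 2: q^n = 4^14 = 268435456.
Step 3: Hamming bound ⌊q^n / V_q(n,t)⌋ = ⌊268435456/862⌋ = 311410.
Step 4: Compare |C| = 304578 to 311410: satisfied.
The claimed |C| lies below the Hamming bound.


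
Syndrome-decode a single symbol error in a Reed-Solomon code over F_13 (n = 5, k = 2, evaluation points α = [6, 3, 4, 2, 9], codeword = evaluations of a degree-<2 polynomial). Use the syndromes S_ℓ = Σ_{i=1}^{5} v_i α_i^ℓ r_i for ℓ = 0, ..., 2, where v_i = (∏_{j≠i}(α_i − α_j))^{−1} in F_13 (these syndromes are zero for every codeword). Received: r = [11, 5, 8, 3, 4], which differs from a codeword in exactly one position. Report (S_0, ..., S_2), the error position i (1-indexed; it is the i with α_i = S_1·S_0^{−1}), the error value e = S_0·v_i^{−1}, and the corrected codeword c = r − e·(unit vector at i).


S = (2, 8, 6), error at position 3, error magnitude e = 1, c = [11, 5, 7, 3, 4].

Step 1: column multipliers v_i = (∏_{j≠i}(α_i − α_j))^{−1} mod 13.
  i = 1 (α = 6): (6−3)(6−4)(6−2)(6−9) = 3·2·4·(−3) = −72 ≡ 6, so v_1 = 6^{−1} = 11 (mod 13).
  i = 2 (α = 3): (3−6)(3−4)(3−2)(3−9) = (−3)·(−1)·1·(−6) = −18 ≡ 8, so v_2 = 8^{−1} = 5 (mod 13).
  i = 3 (α = 4): (4−6)(4−3)(4−2)(4−9) = (−2)·1·2·(−5) = 20 ≡ 7, so v_3 = 7^{−1} = 2 (mod 13).
  i = 4 (α = 2): (2−6)(2−3)(2−4)(2−9) = (−4)·(−1)·(−2)·(−7) = 56 ≡ 4, so v_4 = 4^{−1} = 10 (mod 13).
  i = 5 (α = 9): (9−6)(9−3)(9−4)(9−2) = 3·6·5·7 = 630 ≡ 6, so v_5 = 6^{−1} = 11 (mod 13).
  v = [11, 5, 2, 10, 11].
Step 2: syndromes of r = [11, 5, 8, 3, 4] (all sums mod 13).
  S_0 = Σ v_i r_i = 11·11 + 5·5 + 2·8 + 10·3 + 11·4 = 236 ≡ 2.
  S_1 = Σ v_i α_i r_i = 11·6·11 + 5·3·5 + 2·4·8 + 10·2·3 + 11·9·4 = 1321 ≡ 8.
  α_i^2 mod 13 = [10, 9, 3, 4, 3].
  S_2 = Σ v_i α_i^2 r_i = 11·10·11 + 5·9·5 + 2·3·8 + 10·4·3 + 11·3·4 = 1735 ≡ 6.
  S = (2, 8, 6) ≠ 0, so r is not a codeword (an error is present).
Step 3: locate the error. For a single error e at position i, S_ℓ = v_i·e·α_i^ℓ, so α_err = S_1/S_0.
  S_0^{−1} = 2^{−1} = 7 (mod 13), so α_err = 8·7 = 56 ≡ 4 = α_3. Error position i = 3.
  Consistency check: S_2/S_1 = 6·5 = 30 ≡ 4 = α_err ✓ (single-error assumption holds).
Step 4: error magnitude e = S_0/v_3 = S_0·∏_{j≠3}(α_3 − α_j) = 2·7 = 14 ≡ 1 (mod 13).
Step 5: correct position 3: c_3 = r_3 − e = 8 − 1 ≡ 7 (mod 13). Hence c = [11, 5, 7, 3, 4].
  Check: interpolating c through the α_i gives m(x) = 12 + 2·x (degree < 2) with m(α_i) = c_i for every i, so c is indeed a codeword.


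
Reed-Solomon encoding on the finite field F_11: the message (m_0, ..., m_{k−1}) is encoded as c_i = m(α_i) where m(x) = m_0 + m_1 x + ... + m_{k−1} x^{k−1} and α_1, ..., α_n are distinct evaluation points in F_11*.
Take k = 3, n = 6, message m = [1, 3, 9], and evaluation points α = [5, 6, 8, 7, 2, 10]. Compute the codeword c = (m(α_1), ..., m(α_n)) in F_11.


c = [10, 2, 7, 1, 10, 7]

Message polynomial: m(x) = 1 + 3·x + 9·x^2 (mod 11).
For each evaluation point α_i, compute m(α_i) mod 11:
  α_1 = 5: Horner steps 9 → 4 → 10, so m(5) = 10.
  α_2 = 6: Horner steps 9 → 2 → 2, so m(6) = 2.
  α_3 = 8: Horner steps 9 → 9 → 7, so m(8) = 7.
  α_4 = 7: Horner steps 9 → 0 → 1, so m(7) = 1.
  α_5 = 2: Horner steps 9 → 10 → 10, so m(2) = 10.
  α_6 = 10: Horner steps 9 → 5 → 7, so m(10) = 7.
Codeword c = [10, 2, 7, 1, 10, 7] ∈ F_11^6.


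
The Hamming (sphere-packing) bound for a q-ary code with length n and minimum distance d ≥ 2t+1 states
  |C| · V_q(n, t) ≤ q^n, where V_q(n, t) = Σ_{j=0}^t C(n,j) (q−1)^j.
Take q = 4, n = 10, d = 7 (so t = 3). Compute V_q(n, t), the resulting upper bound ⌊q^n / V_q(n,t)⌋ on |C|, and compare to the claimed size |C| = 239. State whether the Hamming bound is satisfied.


V_q(n, t) = 3676, q^n = 1048576, Hamming bound = 285, |C| = 239 ≤ bound (satisfied).

Step 1: Compute V_q(n, t) = Σ_{j=0}^3 C(n, j) (q−1)^j.
  j = 0: C(10,0)·(3)^0 = 1·1 = 1.
  j = 1: C(10,1)·(3)^1 = 10·3 = 30.
  j = 2: C(10,2)·(3)^2 = 45·9 = 405.
  j = 3: C(10,3)·(3)^3 = 120·27 = 3240.
  V_q(n, t) = 1 + 30 + 405 + 3240 = 3676.
Step 2: q^n = 4^10 = 1048576.
Step 3: Hamming bound ⌊q^n / V_q(n,t)⌋ = ⌊1048576/3676⌋ = 285.
Step 4: Compare |C| = 239 to 285: satisfied.
The claimed |C| lies below the Hamming bound.


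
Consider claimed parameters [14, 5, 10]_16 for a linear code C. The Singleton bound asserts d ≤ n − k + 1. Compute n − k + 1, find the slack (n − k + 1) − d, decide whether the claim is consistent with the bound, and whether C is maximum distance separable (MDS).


Singleton RHS = n − k + 1 = 10, slack = 0, bound satisfied, MDS.

Singleton bound: d ≤ n − k + 1.
Here n = 14, k = 5, so n − k + 1 = 10.
Given d = 10, check d ≤ 10: YES.
Slack = (n − k + 1) − d = 0.
The code is MDS (slack = 0).
Description: the claimed parameters are [14, 5, 10]_16; such a code would be MDS (meets Singleton bound).


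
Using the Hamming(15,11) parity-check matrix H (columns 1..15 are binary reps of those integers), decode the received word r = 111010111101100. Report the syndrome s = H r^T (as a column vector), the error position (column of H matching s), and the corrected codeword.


s = (1, 0, 0, 0)^T, error position = 8, corrected codeword c = 111010101101100

Compute s = H r^T mod 2 one row at a time:
  s_1 = 1 + 1 + 1 + 0 + 1 + 1 + 0 + 0 = 5 ≡ 1 (mod 2).
  s_2 = 0 + 1 + 0 + 1 + 1 + 1 + 0 + 0 = 4 ≡ 0 (mod 2).
  s_3 = 1 + 1 + 0 + 1 + 1 + 0 + 0 + 0 = 4 ≡ 0 (mod 2).
  s_4 = 1 + 1 + 1 + 1 + 1 + 0 + 1 + 0 = 6 ≡ 0 (mod 2).
s = (1, 0, 0, 0)^T — this equals column 8 of H (binary 1000), so error is at position 8.
Correct: flip bit 8 of r = 111010111101100 to get c = 111010101101100.


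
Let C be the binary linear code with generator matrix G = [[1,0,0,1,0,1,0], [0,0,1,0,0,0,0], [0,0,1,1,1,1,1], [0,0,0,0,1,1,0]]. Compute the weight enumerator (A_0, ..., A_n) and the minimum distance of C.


Weight distribution: A_0 = 1, A_1 = 1, A_2 = 2, A_3 = 6, A_4 = 5, A_5 = 1. Minimum distance d = 1.

Enumerate all 2^4 = 16 messages m ∈ F_2^4.
For each, compute codeword c = mG in F_2^7, then tally its weight.
  m = 0000 → c = 0000000, weight = 0.
  m = 1000 → c = 1001010, weight = 3.
  m = 0100 → c = 0010000, weight = 1.
  m = 1100 → c = 1011010, weight = 4.
  m = 0010 → c = 0011111, weight = 5.
  m = 1010 → c = 1010101, weight = 4.
  m = 0110 → c = 0001111, weight = 4.
  m = 1110 → c = 1000101, weight = 3.
  m = 0001 → c = 0000110, weight = 2.
  m = 1001 → c = 1001100, weight = 3.
  m = 0101 → c = 0010110, weight = 3.
  m = 1101 → c = 1011100, weight = 4.
  m = 0011 → c = 0011001, weight = 3.
  m = 1011 → c = 1010011, weight = 4.
  m = 0111 → c = 0001001, weight = 2.
  m = 1111 → c = 1000011, weight = 3.
Tally weights:
  weight 0: 1 codewords.
  weight 1: 1 codewords.
  weight 2: 2 codewords.
  weight 3: 6 codewords.
  weight 4: 5 codewords.
  weight 5: 1 codewords.
Minimum distance d = smallest w > 0 with A_w > 0 = 1.
Sanity: Σ A_w = 16 = 2^4 = 16 ✓.
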